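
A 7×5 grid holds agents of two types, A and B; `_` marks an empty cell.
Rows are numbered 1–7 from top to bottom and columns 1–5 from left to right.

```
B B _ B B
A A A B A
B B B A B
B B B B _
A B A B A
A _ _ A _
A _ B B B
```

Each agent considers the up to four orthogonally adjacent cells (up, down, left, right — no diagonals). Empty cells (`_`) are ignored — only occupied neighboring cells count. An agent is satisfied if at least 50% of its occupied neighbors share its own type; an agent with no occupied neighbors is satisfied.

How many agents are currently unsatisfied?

12

Row 1: (1,1)B 1/2 ✓ · (1,2)B 1/2 ✓ · (1,4)B 2/2 ✓ · (1,5)B 1/2 ✓
Row 2: (2,1)A 1/3 ✗ · (2,2)A 2/4 ✓ · (2,3)A 1/3 ✗ · (2,4)B 1/4 ✗ · (2,5)A 0/3 ✗
Row 3: (3,1)B 2/3 ✓ · (3,2)B 3/4 ✓ · (3,3)B 2/4 ✓ · (3,4)A 0/4 ✗ · (3,5)B 0/2 ✗
Row 4: (4,1)B 2/3 ✓ · (4,2)B 4/4 ✓ · (4,3)B 3/4 ✓ · (4,4)B 2/3 ✓
Row 5: (5,1)A 1/3 ✗ · (5,2)B 1/3 ✗ · (5,3)A 0/3 ✗ · (5,4)B 1/4 ✗ · (5,5)A 0/1 ✗
Row 6: (6,1)A 2/2 ✓ · (6,4)A 0/2 ✗
Row 7: (7,1)A 1/1 ✓ · (7,3)B 1/1 ✓ · (7,4)B 2/3 ✓ · (7,5)B 1/1 ✓
Unsatisfied: (2,1), (2,3), (2,4), (2,5), (3,4), (3,5), (5,1), (5,2), (5,3), (5,4), (5,5), (6,4) — 12 in total.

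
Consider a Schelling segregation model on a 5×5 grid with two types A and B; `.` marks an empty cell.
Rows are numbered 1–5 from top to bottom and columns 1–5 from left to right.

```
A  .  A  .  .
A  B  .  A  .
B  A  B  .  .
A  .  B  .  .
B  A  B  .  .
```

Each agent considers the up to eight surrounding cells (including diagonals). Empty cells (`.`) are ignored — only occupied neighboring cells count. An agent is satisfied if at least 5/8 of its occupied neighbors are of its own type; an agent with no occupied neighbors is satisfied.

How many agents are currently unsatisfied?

(1,1)A 1/2 not
(1,3)A 1/2 not
(2,1)A 2/4 not
(2,2)B 2/6 not
(2,4)A 1/2 not
(3,1)B 1/4 not
(3,2)A 2/6 not
(3,3)B 2/4 not
(4,1)A 2/4 not
(4,3)B 2/4 not
(5,1)B 0/2 not
(5,2)A 1/4 not
(5,3)B 1/2 not
Unsatisfied: (1,1), (1,3), (2,1), (2,2), (2,4), (3,1), (3,2), (3,3), (4,1), (4,3), (5,1), (5,2), (5,3) — 13 in total.

13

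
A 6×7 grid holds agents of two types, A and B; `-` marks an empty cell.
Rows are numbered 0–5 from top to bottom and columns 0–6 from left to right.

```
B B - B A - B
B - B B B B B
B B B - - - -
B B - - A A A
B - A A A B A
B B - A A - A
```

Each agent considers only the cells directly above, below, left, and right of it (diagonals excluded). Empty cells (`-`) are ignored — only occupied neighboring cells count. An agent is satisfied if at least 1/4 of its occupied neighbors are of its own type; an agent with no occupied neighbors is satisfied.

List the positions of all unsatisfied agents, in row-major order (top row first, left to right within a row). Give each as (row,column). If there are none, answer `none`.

(0,4), (4,5)

Row 0: (0,0)B 2/2 ok · (0,1)B 1/1 ok · (0,3)B 1/2 ok · (0,4)A 0/2 unhappy · (0,6)B 1/1 ok
Row 1: (1,0)B 2/2 ok · (1,2)B 2/2 ok · (1,3)B 3/3 ok · (1,4)B 2/3 ok · (1,5)B 2/2 ok · (1,6)B 2/2 ok
Row 2: (2,0)B 3/3 ok · (2,1)B 3/3 ok · (2,2)B 2/2 ok
Row 3: (3,0)B 3/3 ok · (3,1)B 2/2 ok · (3,4)A 2/2 ok · (3,5)A 2/3 ok · (3,6)A 2/2 ok
Row 4: (4,0)B 2/2 ok · (4,2)A 1/1 ok · (4,3)A 3/3 ok · (4,4)A 3/4 ok · (4,5)B 0/3 unhappy · (4,6)A 2/3 ok
Row 5: (5,0)B 2/2 ok · (5,1)B 1/1 ok · (5,3)A 2/2 ok · (5,4)A 2/2 ok · (5,6)A 1/1 ok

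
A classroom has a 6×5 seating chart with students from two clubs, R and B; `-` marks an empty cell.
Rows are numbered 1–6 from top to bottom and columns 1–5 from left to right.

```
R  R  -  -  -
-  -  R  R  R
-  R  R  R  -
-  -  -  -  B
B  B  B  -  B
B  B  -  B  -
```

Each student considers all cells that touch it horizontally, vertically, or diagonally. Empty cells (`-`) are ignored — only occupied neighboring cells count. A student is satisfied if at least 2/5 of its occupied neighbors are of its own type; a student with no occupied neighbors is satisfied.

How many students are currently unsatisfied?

0

(1,1)R 1/1 satisfied
(1,2)R 2/2 satisfied
(2,3)R 5/5 satisfied
(2,4)R 4/4 satisfied
(2,5)R 2/2 satisfied
(3,2)R 2/2 satisfied
(3,3)R 4/4 satisfied
(3,4)R 4/5 satisfied
(4,5)B 1/2 satisfied
(5,1)B 3/3 satisfied
(5,2)B 4/4 satisfied
(5,3)B 3/3 satisfied
(5,5)B 2/2 satisfied
(6,1)B 3/3 satisfied
(6,2)B 4/4 satisfied
(6,4)B 2/2 satisfied
Every one meets the threshold.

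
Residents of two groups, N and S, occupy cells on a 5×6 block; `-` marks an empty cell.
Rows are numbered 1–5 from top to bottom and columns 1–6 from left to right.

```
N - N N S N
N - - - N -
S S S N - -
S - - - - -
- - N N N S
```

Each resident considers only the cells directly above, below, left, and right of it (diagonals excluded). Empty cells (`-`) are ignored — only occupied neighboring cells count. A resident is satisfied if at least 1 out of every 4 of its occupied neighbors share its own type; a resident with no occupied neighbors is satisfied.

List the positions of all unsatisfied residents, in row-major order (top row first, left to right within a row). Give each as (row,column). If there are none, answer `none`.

Row 1: (1,1)N 1/1 ✓ · (1,3)N 1/1 ✓ · (1,4)N 1/2 ✓ · (1,5)S 0/3 ✗ · (1,6)N 0/1 ✗
Row 2: (2,1)N 1/2 ✓ · (2,5)N 0/1 ✗
Row 3: (3,1)S 2/3 ✓ · (3,2)S 2/2 ✓ · (3,3)S 1/2 ✓ · (3,4)N 0/1 ✗
Row 4: (4,1)S 1/1 ✓
Row 5: (5,3)N 1/1 ✓ · (5,4)N 2/2 ✓ · (5,5)N 1/2 ✓ · (5,6)S 0/1 ✗

(1,5), (1,6), (2,5), (3,4), (5,6)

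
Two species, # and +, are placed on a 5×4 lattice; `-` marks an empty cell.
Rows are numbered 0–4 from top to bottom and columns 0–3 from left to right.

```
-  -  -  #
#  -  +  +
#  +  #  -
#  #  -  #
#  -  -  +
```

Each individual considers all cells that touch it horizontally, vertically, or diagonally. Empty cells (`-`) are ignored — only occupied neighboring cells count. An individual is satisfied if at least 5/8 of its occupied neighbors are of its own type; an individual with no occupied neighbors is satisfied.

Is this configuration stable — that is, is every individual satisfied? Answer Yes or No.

Row 0: (0,3)# 0/2 ✗
Row 1: (1,0)# 1/2 ✗ · (1,2)+ 2/4 ✗ · (1,3)+ 1/3 ✗
Row 2: (2,0)# 3/4 ✓ · (2,1)+ 1/6 ✗ · (2,2)# 2/5 ✗
Row 3: (3,0)# 3/4 ✓ · (3,1)# 4/5 ✓ · (3,3)# 1/2 ✗
Row 4: (4,0)# 2/2 ✓ · (4,3)+ 0/1 ✗
For instance (0,3) has only 0/2 same-type neighbors, below 5/8.

No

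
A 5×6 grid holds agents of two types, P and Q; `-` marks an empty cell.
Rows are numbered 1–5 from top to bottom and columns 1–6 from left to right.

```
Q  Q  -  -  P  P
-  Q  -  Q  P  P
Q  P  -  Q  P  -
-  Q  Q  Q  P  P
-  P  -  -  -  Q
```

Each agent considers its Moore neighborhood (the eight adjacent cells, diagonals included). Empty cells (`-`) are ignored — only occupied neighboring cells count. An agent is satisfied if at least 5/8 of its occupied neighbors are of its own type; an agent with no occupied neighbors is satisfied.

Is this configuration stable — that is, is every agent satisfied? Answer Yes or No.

No

Row 1: (1,1)Q 2/2 ✓ · (1,2)Q 2/2 ✓ · (1,5)P 3/4 ✓ · (1,6)P 3/3 ✓
Row 2: (2,2)Q 3/4 ✓ · (2,4)Q 1/4 ✗ · (2,5)P 4/6 ✓ · (2,6)P 4/4 ✓
Row 3: (3,1)Q 2/3 ✓ · (3,2)P 0/4 ✗ · (3,4)Q 3/6 ✗ · (3,5)P 4/7 ✗
Row 4: (4,2)Q 2/4 ✗ · (4,3)Q 3/5 ✗ · (4,4)Q 2/4 ✗ · (4,5)P 2/5 ✗ · (4,6)P 2/3 ✓
Row 5: (5,2)P 0/2 ✗ · (5,6)Q 0/2 ✗
For instance (2,4) has only 1/4 same-type neighbors, below 5/8.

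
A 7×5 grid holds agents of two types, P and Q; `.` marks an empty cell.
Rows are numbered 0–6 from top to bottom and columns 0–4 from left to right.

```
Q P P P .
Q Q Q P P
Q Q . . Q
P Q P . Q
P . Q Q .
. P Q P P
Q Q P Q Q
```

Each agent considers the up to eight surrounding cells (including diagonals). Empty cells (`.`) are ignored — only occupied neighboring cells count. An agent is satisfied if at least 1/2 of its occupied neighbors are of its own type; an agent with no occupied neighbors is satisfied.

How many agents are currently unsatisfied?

11

(0,0)Q 2/3 ok
(0,1)P 1/5 unhappy
(0,2)P 3/5 ok
(0,3)P 3/4 ok
(1,0)Q 4/5 ok
(1,1)Q 5/7 ok
(1,2)Q 2/6 unhappy
(1,3)P 3/5 ok
(1,4)P 2/3 ok
(2,0)Q 4/5 ok
(2,1)Q 5/7 ok
(2,4)Q 1/3 unhappy
(3,0)P 1/4 unhappy
(3,1)Q 3/6 ok
(3,2)P 0/4 unhappy
(3,4)Q 2/2 ok
(4,0)P 2/3 ok
(4,2)Q 3/6 ok
(4,3)Q 3/6 ok
(5,1)P 2/6 unhappy
(5,2)Q 4/7 ok
(5,3)P 2/7 unhappy
(5,4)P 1/4 unhappy
(6,0)Q 1/2 ok
(6,1)Q 2/4 ok
(6,2)P 2/5 unhappy
(6,3)Q 2/5 unhappy
(6,4)Q 1/3 unhappy
Unsatisfied: (0,1), (1,2), (2,4), (3,0), (3,2), (5,1), (5,3), (5,4), (6,2), (6,3), (6,4) — 11 in total.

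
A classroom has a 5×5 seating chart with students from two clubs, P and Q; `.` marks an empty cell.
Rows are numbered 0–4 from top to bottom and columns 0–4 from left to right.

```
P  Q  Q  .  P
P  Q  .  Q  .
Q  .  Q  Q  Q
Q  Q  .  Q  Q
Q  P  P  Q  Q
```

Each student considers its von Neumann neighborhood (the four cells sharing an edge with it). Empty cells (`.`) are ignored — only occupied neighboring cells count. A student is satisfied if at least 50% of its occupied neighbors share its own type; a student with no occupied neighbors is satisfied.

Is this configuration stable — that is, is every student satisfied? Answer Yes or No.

No

(0,0)P 1/2 satisfied
(0,1)Q 2/3 satisfied
(0,2)Q 1/1 satisfied
(0,4)P 0/0 satisfied
(1,0)P 1/3 not
(1,1)Q 1/2 satisfied
(1,3)Q 1/1 satisfied
(2,0)Q 1/2 satisfied
(2,2)Q 1/1 satisfied
(2,3)Q 4/4 satisfied
(2,4)Q 2/2 satisfied
(3,0)Q 3/3 satisfied
(3,1)Q 1/2 satisfied
(3,3)Q 3/3 satisfied
(3,4)Q 3/3 satisfied
(4,0)Q 1/2 satisfied
(4,1)P 1/3 not
(4,2)P 1/2 satisfied
(4,3)Q 2/3 satisfied
(4,4)Q 2/2 satisfied
For instance (1,0) has only 1/3 same-type neighbors, below 1/2.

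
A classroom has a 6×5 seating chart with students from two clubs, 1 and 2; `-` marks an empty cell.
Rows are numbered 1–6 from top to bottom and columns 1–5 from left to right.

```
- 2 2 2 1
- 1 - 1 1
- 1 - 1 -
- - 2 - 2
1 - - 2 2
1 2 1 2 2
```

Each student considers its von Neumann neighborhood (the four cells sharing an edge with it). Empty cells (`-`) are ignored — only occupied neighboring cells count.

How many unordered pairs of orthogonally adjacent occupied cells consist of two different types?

Scan each occupied cell's neighbors to the right and below so each pair is counted once.
Row 1: 2(1,2)–2(1,3)= 2(1,2)–1(2,2)≠ 2(1,3)–2(1,4)= 2(1,4)–1(1,5)≠ 2(1,4)–1(2,4)≠ 1(1,5)–1(2,5)=  → 3/6 unlike.
Row 2: 1(2,2)–1(3,2)= 1(2,4)–1(2,5)= 1(2,4)–1(3,4)=  → 0/3 unlike.
Row 4: 2(4,5)–2(5,5)=  → 0/1 unlike.
Row 5: 1(5,1)–1(6,1)= 2(5,4)–2(5,5)= 2(5,4)–2(6,4)= 2(5,5)–2(6,5)=  → 0/4 unlike.
Row 6: 1(6,1)–2(6,2)≠ 2(6,2)–1(6,3)≠ 1(6,3)–2(6,4)≠ 2(6,4)–2(6,5)=  → 3/4 unlike.
Total adjacent occupied pairs: 18; unlike-type pairs: 6.

6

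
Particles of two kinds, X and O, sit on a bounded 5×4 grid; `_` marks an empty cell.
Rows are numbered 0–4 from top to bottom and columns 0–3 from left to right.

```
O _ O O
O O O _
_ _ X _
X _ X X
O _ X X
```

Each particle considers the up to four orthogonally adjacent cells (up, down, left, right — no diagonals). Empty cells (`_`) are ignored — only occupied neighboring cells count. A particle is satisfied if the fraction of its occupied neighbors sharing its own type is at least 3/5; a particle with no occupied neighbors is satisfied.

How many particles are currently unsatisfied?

3

Row 0: (0,0)O 1/1 satisfied · (0,2)O 2/2 satisfied · (0,3)O 1/1 satisfied
Row 1: (1,0)O 2/2 satisfied · (1,1)O 2/2 satisfied · (1,2)O 2/3 satisfied
Row 2: (2,2)X 1/2 not
Row 3: (3,0)X 0/1 not · (3,2)X 3/3 satisfied · (3,3)X 2/2 satisfied
Row 4: (4,0)O 0/1 not · (4,2)X 2/2 satisfied · (4,3)X 2/2 satisfied
Unsatisfied: (2,2), (3,0), (4,0) — 3 in total.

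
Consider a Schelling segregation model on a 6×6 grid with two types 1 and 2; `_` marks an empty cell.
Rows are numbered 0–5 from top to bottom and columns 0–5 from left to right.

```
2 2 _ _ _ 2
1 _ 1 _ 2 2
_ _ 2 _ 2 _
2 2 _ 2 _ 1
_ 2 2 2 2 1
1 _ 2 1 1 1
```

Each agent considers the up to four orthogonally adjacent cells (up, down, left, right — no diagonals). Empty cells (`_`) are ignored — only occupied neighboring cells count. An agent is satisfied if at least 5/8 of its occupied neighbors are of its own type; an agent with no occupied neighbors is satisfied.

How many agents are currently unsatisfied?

(0,0)2 1/2 not
(0,1)2 1/1 satisfied
(0,5)2 1/1 satisfied
(1,0)1 0/1 not
(1,2)1 0/1 not
(1,4)2 2/2 satisfied
(1,5)2 2/2 satisfied
(2,2)2 0/1 not
(2,4)2 1/1 satisfied
(3,0)2 1/1 satisfied
(3,1)2 2/2 satisfied
(3,3)2 1/1 satisfied
(3,5)1 1/1 satisfied
(4,1)2 2/2 satisfied
(4,2)2 3/3 satisfied
(4,3)2 3/4 satisfied
(4,4)2 1/3 not
(4,5)1 2/3 satisfied
(5,0)1 0/0 satisfied
(5,2)2 1/2 not
(5,3)1 1/3 not
(5,4)1 2/3 satisfied
(5,5)1 2/2 satisfied
Unsatisfied: (0,0), (1,0), (1,2), (2,2), (4,4), (5,2), (5,3) — 7 in total.

7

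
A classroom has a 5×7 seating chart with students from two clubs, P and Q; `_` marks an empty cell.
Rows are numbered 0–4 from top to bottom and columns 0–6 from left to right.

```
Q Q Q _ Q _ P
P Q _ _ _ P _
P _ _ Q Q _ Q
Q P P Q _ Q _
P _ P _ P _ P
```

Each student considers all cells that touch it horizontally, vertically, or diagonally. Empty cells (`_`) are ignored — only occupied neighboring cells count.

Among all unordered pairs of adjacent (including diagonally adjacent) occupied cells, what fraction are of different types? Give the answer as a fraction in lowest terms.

Scan each occupied cell's neighbors to the right and below (and the two forward diagonals) so each pair is counted once.
From row 0: 3 unlike of 9 pairs (running 3/9).
From row 1: 4 unlike of 5 pairs (running 7/14).
From row 2: 2 unlike of 8 pairs (running 9/22).
From row 3: 7 unlike of 11 pairs (running 16/33).
Total adjacent occupied pairs: 33; unlike-type pairs: 16.
16/33 is already in lowest terms.

16/33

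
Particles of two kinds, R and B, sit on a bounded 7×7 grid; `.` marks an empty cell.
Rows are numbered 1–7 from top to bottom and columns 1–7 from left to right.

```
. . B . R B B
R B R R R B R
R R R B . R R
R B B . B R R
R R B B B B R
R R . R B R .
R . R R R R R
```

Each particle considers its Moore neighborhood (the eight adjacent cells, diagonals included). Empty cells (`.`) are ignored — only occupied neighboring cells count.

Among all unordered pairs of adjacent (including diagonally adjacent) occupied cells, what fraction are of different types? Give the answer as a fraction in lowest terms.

47/112

Scan each occupied cell's neighbors to the right and below (and the two forward diagonals) so each pair is counted once.
From row 1: 7 unlike of 13 pairs (running 7/13).
From row 2: 12 unlike of 22 pairs (running 19/35).
From row 3: 7 unlike of 18 pairs (running 26/53).
From row 4: 8 unlike of 20 pairs (running 34/73).
From row 5: 8 unlike of 20 pairs (running 42/93).
From row 6: 5 unlike of 15 pairs (running 47/108).
From row 7: 0 unlike of 4 pairs (running 47/112).
Total adjacent occupied pairs: 112; unlike-type pairs: 47.
47/112 is already in lowest terms.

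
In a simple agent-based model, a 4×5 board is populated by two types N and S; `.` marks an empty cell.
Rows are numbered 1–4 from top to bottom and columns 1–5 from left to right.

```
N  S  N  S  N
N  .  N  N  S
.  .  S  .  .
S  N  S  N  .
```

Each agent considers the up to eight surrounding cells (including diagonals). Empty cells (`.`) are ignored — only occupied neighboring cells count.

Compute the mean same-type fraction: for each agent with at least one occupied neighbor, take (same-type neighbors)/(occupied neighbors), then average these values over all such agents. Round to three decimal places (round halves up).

(1,1)N 1/2
(1,2)S 0/4
(1,3)N 2/4
(1,4)S 1/5
(1,5)N 1/3
(2,1)N 1/2
(2,3)N 2/5
(2,4)N 3/6
(2,5)S 1/3
(3,3)S 1/5
(4,1)S 0/1
(4,2)N 0/3
(4,3)S 1/3
(4,4)N 0/2
Sum over 14 agents: 1/2 + 0/4 + 2/4 + 1/5 + 1/3 + 1/2 + 2/5 + 3/6 + 1/3 + 1/5 + 0/1 + 0/3 + 1/3 + 0/2 = 19/5; mean = 19/5 ÷ 14 = 19/70 = 0.271428… → 0.271.

0.271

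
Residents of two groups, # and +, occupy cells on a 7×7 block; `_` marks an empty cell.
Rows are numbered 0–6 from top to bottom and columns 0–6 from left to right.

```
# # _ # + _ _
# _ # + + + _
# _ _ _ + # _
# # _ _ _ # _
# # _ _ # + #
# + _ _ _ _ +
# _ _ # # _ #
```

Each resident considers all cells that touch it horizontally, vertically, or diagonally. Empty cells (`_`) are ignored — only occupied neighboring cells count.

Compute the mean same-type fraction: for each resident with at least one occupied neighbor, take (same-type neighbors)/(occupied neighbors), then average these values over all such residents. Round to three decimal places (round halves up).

Row 0: (0,0)# 2/2 · (0,1)# 3/3 · (0,3)# 1/4 · (0,4)+ 3/4
Row 1: (1,0)# 3/3 · (1,2)# 2/3 · (1,3)+ 3/5 · (1,4)+ 4/6 · (1,5)+ 3/4
Row 2: (2,0)# 3/3 · (2,4)+ 3/5 · (2,5)# 1/4
Row 3: (3,0)# 4/4 · (3,1)# 4/4 · (3,5)# 3/5
Row 4: (4,0)# 4/5 · (4,1)# 4/5 · (4,4)# 1/2 · (4,5)+ 1/4 · (4,6)# 1/3
Row 5: (5,0)# 3/4 · (5,1)+ 0/4 · (5,6)+ 1/3
Row 6: (6,0)# 1/2 · (6,3)# 1/1 · (6,4)# 1/1 · (6,6)# 0/1
Sum over 27 residents: 2/2 + 3/3 + 1/4 + 3/4 + 3/3 + 2/3 + 3/5 + 4/6 + 3/4 + 3/3 + 3/5 + 1/4 + 4/4 + 4/4 + 3/5 + 4/5 + 4/5 + 1/2 + 1/4 + 1/3 + 3/4 + 0/4 + 1/3 + 1/2 + 1/1 + 1/1 + 0/1 = 87/5; mean = 87/5 ÷ 27 = 29/45 = 0.644444… → 0.644.

0.644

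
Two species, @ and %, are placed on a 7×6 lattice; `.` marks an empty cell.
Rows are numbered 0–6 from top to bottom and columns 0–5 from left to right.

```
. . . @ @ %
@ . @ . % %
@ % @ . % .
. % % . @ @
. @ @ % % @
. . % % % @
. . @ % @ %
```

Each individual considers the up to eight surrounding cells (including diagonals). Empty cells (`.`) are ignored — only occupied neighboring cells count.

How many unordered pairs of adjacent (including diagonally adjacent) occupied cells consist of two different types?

Scan each occupied cell's neighbors to the right and below (and the two forward diagonals) so each pair is counted once.
From row 0: 4 unlike of 8 pairs (running 4/8).
From row 1: 2 unlike of 7 pairs (running 6/15).
From row 2: 7 unlike of 9 pairs (running 13/24).
From row 3: 7 unlike of 12 pairs (running 20/36).
From row 4: 7 unlike of 15 pairs (running 27/51).
From row 5: 6 unlike of 13 pairs (running 33/64).
From row 6: 3 unlike of 3 pairs (running 36/67).
Total adjacent occupied pairs: 67; unlike-type pairs: 36.

36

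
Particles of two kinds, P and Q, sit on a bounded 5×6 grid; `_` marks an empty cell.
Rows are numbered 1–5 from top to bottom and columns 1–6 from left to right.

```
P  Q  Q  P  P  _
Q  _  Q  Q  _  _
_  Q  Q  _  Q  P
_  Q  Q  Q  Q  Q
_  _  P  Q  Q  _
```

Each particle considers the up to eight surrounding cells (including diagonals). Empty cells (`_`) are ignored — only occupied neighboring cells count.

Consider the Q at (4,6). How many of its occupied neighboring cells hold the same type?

3

Occupied neighbors of (4,6): (3,5)=Q, (3,6)=P, (4,5)=Q, (5,5)=Q.
Same type (Q): 3 of 4.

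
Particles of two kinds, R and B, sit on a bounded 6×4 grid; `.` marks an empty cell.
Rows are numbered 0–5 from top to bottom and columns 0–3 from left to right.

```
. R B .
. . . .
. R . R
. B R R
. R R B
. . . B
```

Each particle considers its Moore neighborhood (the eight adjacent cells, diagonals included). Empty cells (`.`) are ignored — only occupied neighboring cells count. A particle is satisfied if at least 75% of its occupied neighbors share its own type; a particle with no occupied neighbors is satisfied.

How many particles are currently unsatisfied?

(0,1)R 0/1 unhappy
(0,2)B 0/1 unhappy
(2,1)R 1/2 unhappy
(2,3)R 2/2 ok
(3,1)B 0/4 unhappy
(3,2)R 5/7 unhappy
(3,3)R 3/4 ok
(4,1)R 2/3 unhappy
(4,2)R 3/6 unhappy
(4,3)B 1/4 unhappy
(5,3)B 1/2 unhappy
Unsatisfied: (0,1), (0,2), (2,1), (3,1), (3,2), (4,1), (4,2), (4,3), (5,3) — 9 in total.

9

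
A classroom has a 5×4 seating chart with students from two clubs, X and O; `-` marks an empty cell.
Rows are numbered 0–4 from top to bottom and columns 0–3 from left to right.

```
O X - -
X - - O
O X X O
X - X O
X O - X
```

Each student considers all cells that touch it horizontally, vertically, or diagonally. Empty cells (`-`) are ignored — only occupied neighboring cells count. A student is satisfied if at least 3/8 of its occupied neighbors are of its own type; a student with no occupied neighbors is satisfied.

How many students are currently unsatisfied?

Row 0: (0,0)O 0/2 not · (0,1)X 1/2 satisfied
Row 1: (1,0)X 2/4 satisfied · (1,3)O 1/2 satisfied
Row 2: (2,0)O 0/3 not · (2,1)X 4/5 satisfied · (2,2)X 2/5 satisfied · (2,3)O 2/4 satisfied
Row 3: (3,0)X 2/4 satisfied · (3,2)X 3/6 satisfied · (3,3)O 1/4 not
Row 4: (4,0)X 1/2 satisfied · (4,1)O 0/3 not · (4,3)X 1/2 satisfied
Unsatisfied: (0,0), (2,0), (3,3), (4,1) — 4 in total.

4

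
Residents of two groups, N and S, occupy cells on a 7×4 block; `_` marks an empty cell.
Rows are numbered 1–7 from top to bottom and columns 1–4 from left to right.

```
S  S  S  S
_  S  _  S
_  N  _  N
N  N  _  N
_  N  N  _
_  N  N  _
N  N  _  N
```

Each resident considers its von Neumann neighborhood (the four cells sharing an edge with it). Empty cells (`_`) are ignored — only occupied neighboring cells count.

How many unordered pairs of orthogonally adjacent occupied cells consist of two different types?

Scan each occupied cell's neighbors to the right and below so each pair is counted once.
Row 1: S(1,1)–S(1,2)= S(1,2)–S(1,3)= S(1,2)–S(2,2)= S(1,3)–S(1,4)= S(1,4)–S(2,4)=  → 0/5 unlike.
Row 2: S(2,2)–N(3,2)≠ S(2,4)–N(3,4)≠  → 2/2 unlike.
Row 3: N(3,2)–N(4,2)= N(3,4)–N(4,4)=  → 0/2 unlike.
Row 4: N(4,1)–N(4,2)= N(4,2)–N(5,2)=  → 0/2 unlike.
Row 5: N(5,2)–N(5,3)= N(5,2)–N(6,2)= N(5,3)–N(6,3)=  → 0/3 unlike.
Row 6: N(6,2)–N(6,3)= N(6,2)–N(7,2)=  → 0/2 unlike.
Row 7: N(7,1)–N(7,2)=  → 0/1 unlike.
Total adjacent occupied pairs: 17; unlike-type pairs: 2.

2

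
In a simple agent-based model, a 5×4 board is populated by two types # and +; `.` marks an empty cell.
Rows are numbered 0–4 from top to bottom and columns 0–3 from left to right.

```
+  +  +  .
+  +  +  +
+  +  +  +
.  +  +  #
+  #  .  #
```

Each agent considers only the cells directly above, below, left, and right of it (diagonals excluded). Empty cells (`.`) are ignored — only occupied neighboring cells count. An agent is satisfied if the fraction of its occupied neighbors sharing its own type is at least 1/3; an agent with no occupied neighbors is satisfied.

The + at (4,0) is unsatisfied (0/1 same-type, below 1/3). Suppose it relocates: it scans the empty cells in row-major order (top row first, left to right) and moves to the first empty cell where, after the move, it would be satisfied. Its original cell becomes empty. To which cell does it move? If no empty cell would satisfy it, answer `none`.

(0,3)

Vacating (4,0). Empty cells in order:
  (0,3): 2/2 same-type → satisfied — stop here.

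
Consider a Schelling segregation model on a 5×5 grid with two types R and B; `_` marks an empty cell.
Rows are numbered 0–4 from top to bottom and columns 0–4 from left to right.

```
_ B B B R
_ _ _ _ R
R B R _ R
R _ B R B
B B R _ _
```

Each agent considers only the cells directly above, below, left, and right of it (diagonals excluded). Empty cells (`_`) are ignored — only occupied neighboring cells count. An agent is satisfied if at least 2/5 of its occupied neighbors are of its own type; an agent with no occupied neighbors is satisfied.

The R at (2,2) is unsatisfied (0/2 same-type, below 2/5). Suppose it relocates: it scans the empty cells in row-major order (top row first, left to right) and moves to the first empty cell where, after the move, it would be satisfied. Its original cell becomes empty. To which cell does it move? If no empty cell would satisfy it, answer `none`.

Vacating (2,2). Empty cells in order:
  (0,0): 0/1 same-type → still unsatisfied.
  (1,0): 1/1 same-type → satisfied — stop here.

(1,0)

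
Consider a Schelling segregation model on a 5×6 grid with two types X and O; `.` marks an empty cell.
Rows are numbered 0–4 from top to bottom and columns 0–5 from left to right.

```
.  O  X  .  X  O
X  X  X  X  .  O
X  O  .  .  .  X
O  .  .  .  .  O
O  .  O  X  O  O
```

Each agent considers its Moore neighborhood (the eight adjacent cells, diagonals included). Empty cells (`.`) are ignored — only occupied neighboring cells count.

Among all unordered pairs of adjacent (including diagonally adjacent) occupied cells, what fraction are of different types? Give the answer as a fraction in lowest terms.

Scan each occupied cell's neighbors to the right and below (and the two forward diagonals) so each pair is counted once.
From row 0: 6 unlike of 11 pairs (running 6/11).
From row 1: 4 unlike of 9 pairs (running 10/20).
From row 2: 3 unlike of 4 pairs (running 13/24).
From row 3: 0 unlike of 3 pairs (running 13/27).
From row 4: 2 unlike of 3 pairs (running 15/30).
Total adjacent occupied pairs: 30; unlike-type pairs: 15.
15/30 reduces to 1/2.

1/2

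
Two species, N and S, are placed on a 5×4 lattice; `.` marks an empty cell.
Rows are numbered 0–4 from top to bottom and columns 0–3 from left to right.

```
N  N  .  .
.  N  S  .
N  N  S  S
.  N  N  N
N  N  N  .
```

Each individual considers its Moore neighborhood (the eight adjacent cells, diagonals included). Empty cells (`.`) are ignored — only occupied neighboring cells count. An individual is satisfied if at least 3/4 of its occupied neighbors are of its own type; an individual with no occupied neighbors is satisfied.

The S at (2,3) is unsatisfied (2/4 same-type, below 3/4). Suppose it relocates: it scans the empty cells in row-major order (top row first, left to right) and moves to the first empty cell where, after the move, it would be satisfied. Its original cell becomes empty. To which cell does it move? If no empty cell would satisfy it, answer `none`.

Vacating (2,3). Empty cells in order:
  (0,2): 1/3 same-type → still unsatisfied.
  (0,3): 1/1 same-type → satisfied — stop here.

(0,3)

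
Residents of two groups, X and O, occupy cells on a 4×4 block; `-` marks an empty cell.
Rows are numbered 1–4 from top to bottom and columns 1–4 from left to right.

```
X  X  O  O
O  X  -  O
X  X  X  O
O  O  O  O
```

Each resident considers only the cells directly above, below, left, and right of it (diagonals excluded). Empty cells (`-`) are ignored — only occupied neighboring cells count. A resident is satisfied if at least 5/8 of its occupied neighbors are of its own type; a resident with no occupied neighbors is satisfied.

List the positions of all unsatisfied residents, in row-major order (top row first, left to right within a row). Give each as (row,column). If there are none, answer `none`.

(1,1), (1,3), (2,1), (3,1), (3,3), (4,1)

Row 1: (1,1)X 1/2 ✗ · (1,2)X 2/3 ✓ · (1,3)O 1/2 ✗ · (1,4)O 2/2 ✓
Row 2: (2,1)O 0/3 ✗ · (2,2)X 2/3 ✓ · (2,4)O 2/2 ✓
Row 3: (3,1)X 1/3 ✗ · (3,2)X 3/4 ✓ · (3,3)X 1/3 ✗ · (3,4)O 2/3 ✓
Row 4: (4,1)O 1/2 ✗ · (4,2)O 2/3 ✓ · (4,3)O 2/3 ✓ · (4,4)O 2/2 ✓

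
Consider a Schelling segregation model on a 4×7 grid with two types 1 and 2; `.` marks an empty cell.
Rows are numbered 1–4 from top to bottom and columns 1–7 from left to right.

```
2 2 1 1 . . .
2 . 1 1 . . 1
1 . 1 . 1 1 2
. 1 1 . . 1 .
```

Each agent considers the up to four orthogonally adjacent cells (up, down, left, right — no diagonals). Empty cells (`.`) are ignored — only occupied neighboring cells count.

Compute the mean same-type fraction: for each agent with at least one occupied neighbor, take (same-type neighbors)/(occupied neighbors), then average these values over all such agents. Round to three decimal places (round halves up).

(1,1)2 2/2
(1,2)2 1/2
(1,3)1 2/3
(1,4)1 2/2
(2,1)2 1/2
(2,3)1 3/3
(2,4)1 2/2
(2,7)1 0/1
(3,1)1 0/1
(3,3)1 2/2
(3,5)1 1/1
(3,6)1 2/3
(3,7)2 0/2
(4,2)1 1/1
(4,3)1 2/2
(4,6)1 1/1
Sum over 16 agents: 2/2 + 1/2 + 2/3 + 2/2 + 1/2 + 3/3 + 2/2 + 0/1 + 0/1 + 2/2 + 1/1 + 2/3 + 0/2 + 1/1 + 2/2 + 1/1 = 34/3; mean = 34/3 ÷ 16 = 17/24 = 0.708333… → 0.708.

0.708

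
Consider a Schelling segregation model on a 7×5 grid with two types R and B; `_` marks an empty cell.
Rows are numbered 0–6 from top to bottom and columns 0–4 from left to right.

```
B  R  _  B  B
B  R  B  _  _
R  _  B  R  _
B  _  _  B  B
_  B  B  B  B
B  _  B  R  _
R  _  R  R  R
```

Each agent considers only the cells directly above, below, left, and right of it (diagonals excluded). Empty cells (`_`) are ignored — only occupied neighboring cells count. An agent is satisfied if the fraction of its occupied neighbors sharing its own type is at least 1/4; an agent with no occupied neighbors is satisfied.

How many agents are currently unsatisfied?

5

(0,0)B 1/2 ok
(0,1)R 1/2 ok
(0,3)B 1/1 ok
(0,4)B 1/1 ok
(1,0)B 1/3 ok
(1,1)R 1/3 ok
(1,2)B 1/2 ok
(2,0)R 0/2 unhappy
(2,2)B 1/2 ok
(2,3)R 0/2 unhappy
(3,0)B 0/1 unhappy
(3,3)B 2/3 ok
(3,4)B 2/2 ok
(4,1)B 1/1 ok
(4,2)B 3/3 ok
(4,3)B 3/4 ok
(4,4)B 2/2 ok
(5,0)B 0/1 unhappy
(5,2)B 1/3 ok
(5,3)R 1/3 ok
(6,0)R 0/1 unhappy
(6,2)R 1/2 ok
(6,3)R 3/3 ok
(6,4)R 1/1 ok
Unsatisfied: (2,0), (2,3), (3,0), (5,0), (6,0) — 5 in total.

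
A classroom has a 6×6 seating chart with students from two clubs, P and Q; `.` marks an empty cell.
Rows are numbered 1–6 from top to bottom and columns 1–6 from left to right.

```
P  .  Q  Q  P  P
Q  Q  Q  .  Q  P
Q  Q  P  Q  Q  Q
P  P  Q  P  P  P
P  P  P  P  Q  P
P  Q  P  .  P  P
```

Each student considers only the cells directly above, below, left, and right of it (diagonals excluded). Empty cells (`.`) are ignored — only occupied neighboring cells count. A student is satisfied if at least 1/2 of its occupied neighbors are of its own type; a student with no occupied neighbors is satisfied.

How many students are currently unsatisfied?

(1,1)P 0/1 not
(1,3)Q 2/2 satisfied
(1,4)Q 1/2 satisfied
(1,5)P 1/3 not
(1,6)P 2/2 satisfied
(2,1)Q 2/3 satisfied
(2,2)Q 3/3 satisfied
(2,3)Q 2/3 satisfied
(2,5)Q 1/3 not
(2,6)P 1/3 not
(3,1)Q 2/3 satisfied
(3,2)Q 2/4 satisfied
(3,3)P 0/4 not
(3,4)Q 1/3 not
(3,5)Q 3/4 satisfied
(3,6)Q 1/3 not
(4,1)P 2/3 satisfied
(4,2)P 2/4 satisfied
(4,3)Q 0/4 not
(4,4)P 2/4 satisfied
(4,5)P 2/4 satisfied
(4,6)P 2/3 satisfied
(5,1)P 3/3 satisfied
(5,2)P 3/4 satisfied
(5,3)P 3/4 satisfied
(5,4)P 2/3 satisfied
(5,5)Q 0/4 not
(5,6)P 2/3 satisfied
(6,1)P 1/2 satisfied
(6,2)Q 0/3 not
(6,3)P 1/2 satisfied
(6,5)P 1/2 satisfied
(6,6)P 2/2 satisfied
Unsatisfied: (1,1), (1,5), (2,5), (2,6), (3,3), (3,4), (3,6), (4,3), (5,5), (6,2) — 10 in total.

10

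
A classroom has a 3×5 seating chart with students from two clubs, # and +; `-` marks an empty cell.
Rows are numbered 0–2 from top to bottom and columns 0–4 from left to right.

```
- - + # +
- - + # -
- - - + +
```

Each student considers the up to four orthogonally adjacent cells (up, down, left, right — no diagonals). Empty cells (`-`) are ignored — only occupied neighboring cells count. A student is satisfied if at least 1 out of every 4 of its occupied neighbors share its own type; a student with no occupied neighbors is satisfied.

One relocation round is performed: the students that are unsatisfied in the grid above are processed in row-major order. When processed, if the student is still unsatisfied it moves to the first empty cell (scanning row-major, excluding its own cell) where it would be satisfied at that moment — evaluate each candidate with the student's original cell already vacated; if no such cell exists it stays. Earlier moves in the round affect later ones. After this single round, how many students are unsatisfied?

Initially unsatisfied (in order): (0,4).
  (0,4) → (0,0).
Resulting grid:
+ - + # -
- - + # -
- - - + +
All satisfied now.

0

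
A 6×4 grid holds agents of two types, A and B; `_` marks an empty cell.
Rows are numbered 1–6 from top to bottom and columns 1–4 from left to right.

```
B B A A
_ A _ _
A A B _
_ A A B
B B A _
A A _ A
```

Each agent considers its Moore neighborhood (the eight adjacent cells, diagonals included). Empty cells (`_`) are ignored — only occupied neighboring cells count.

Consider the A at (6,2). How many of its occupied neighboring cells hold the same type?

Occupied neighbors of (6,2): (5,1)=B, (5,2)=B, (5,3)=A, (6,1)=A.
Same type (A): 2 of 4.

2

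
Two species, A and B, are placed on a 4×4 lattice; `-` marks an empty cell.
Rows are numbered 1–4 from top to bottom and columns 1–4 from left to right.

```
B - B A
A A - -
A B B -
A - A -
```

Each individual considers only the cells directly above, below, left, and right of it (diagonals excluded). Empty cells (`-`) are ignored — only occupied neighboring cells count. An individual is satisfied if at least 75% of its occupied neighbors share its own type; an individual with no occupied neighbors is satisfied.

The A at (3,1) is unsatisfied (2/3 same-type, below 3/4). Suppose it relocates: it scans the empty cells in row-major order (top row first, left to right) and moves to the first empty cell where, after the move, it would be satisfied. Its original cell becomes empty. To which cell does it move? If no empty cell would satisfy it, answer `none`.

Vacating (3,1). Empty cells in order:
  (1,2): 1/3 same-type → still unsatisfied.
  (2,3): 1/3 same-type → still unsatisfied.
  (2,4): 1/1 same-type → satisfied — stop here.

(2,4)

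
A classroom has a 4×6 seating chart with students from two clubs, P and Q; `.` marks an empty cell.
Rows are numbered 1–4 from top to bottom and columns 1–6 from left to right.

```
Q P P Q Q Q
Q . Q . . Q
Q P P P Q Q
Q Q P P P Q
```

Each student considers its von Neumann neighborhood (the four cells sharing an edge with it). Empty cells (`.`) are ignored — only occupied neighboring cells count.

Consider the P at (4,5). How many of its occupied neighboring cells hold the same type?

1

Occupied neighbors of (4,5): (3,5)=Q, (4,4)=P, (4,6)=Q.
Same type (P): 1 of 3.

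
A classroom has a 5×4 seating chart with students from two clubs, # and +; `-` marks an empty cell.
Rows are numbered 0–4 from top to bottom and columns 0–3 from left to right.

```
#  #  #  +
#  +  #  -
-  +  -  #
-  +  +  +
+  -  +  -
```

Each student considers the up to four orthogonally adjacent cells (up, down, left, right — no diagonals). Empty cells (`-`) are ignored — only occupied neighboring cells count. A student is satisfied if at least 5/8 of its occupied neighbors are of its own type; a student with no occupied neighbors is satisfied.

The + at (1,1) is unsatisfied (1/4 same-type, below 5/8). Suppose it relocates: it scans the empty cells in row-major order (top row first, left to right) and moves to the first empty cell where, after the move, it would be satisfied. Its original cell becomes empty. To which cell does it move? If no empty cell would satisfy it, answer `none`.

Vacating (1,1). Empty cells in order:
  (1,3): 1/3 same-type → still unsatisfied.
  (2,0): 1/2 same-type → still unsatisfied.
  (2,2): 2/4 same-type → still unsatisfied.
  (3,0): 2/2 same-type → satisfied — stop here.

(3,0)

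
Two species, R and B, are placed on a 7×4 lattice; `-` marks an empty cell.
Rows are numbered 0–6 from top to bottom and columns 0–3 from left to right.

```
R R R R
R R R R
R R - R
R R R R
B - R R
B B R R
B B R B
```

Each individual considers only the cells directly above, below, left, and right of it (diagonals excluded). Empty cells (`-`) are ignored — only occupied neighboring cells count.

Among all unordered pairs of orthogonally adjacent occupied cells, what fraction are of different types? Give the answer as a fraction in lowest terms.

Scan each occupied cell's neighbors to the right and below so each pair is counted once.
Row 0: R(0,0)–R(0,1)= R(0,0)–R(1,0)= R(0,1)–R(0,2)= R(0,1)–R(1,1)= R(0,2)–R(0,3)= R(0,2)–R(1,2)= R(0,3)–R(1,3)=  → 0/7 unlike.
Row 1: R(1,0)–R(1,1)= R(1,0)–R(2,0)= R(1,1)–R(1,2)= R(1,1)–R(2,1)= R(1,2)–R(1,3)= R(1,3)–R(2,3)=  → 0/6 unlike.
Row 2: R(2,0)–R(2,1)= R(2,0)–R(3,0)= R(2,1)–R(3,1)= R(2,3)–R(3,3)=  → 0/4 unlike.
Row 3: R(3,0)–R(3,1)= R(3,0)–B(4,0)≠ R(3,1)–R(3,2)= R(3,2)–R(3,3)= R(3,2)–R(4,2)= R(3,3)–R(4,3)=  → 1/6 unlike.
Row 4: B(4,0)–B(5,0)= R(4,2)–R(4,3)= R(4,2)–R(5,2)= R(4,3)–R(5,3)=  → 0/4 unlike.
Row 5: B(5,0)–B(5,1)= B(5,0)–B(6,0)= B(5,1)–R(5,2)≠ B(5,1)–B(6,1)= R(5,2)–R(5,3)= R(5,2)–R(6,2)= R(5,3)–B(6,3)≠  → 2/7 unlike.
Row 6: B(6,0)–B(6,1)= B(6,1)–R(6,2)≠ R(6,2)–B(6,3)≠  → 2/3 unlike.
Total adjacent occupied pairs: 37; unlike-type pairs: 5.
5/37 is already in lowest terms.

5/37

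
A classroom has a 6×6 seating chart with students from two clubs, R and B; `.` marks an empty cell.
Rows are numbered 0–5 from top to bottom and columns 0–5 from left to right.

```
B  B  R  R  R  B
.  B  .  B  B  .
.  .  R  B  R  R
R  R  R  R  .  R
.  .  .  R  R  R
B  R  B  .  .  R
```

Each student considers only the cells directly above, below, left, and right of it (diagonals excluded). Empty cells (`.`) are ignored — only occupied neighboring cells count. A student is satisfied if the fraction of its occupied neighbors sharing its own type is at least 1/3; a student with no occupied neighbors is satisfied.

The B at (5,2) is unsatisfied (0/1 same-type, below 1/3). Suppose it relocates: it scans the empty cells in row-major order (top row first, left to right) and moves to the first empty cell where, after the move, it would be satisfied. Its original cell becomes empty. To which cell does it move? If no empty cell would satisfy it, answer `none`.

Vacating (5,2). Empty cells in order:
  (1,0): 2/2 same-type → satisfied — stop here.

(1,0)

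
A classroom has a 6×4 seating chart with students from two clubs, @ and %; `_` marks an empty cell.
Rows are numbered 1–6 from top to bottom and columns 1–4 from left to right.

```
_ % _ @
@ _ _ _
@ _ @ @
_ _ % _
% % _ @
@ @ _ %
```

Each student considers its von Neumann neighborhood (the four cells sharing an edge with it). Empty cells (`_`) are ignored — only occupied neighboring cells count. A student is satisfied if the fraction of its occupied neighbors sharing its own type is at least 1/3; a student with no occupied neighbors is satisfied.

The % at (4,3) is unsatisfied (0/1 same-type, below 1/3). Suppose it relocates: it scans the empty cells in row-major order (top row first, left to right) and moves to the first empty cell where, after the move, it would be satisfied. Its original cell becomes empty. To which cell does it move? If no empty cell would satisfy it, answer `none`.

Vacating (4,3). Empty cells in order:
  (1,1): 1/2 same-type → satisfied — stop here.

(1,1)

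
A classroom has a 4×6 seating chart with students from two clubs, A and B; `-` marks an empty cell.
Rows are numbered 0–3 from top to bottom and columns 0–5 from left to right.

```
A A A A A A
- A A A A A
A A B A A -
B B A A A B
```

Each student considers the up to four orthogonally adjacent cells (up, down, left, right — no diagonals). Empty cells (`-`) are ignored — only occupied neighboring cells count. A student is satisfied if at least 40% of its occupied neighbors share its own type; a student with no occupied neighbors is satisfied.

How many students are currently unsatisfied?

Row 0: (0,0)A 1/1 ✓ · (0,1)A 3/3 ✓ · (0,2)A 3/3 ✓ · (0,3)A 3/3 ✓ · (0,4)A 3/3 ✓ · (0,5)A 2/2 ✓
Row 1: (1,1)A 3/3 ✓ · (1,2)A 3/4 ✓ · (1,3)A 4/4 ✓ · (1,4)A 4/4 ✓ · (1,5)A 2/2 ✓
Row 2: (2,0)A 1/2 ✓ · (2,1)A 2/4 ✓ · (2,2)B 0/4 ✗ · (2,3)A 3/4 ✓ · (2,4)A 3/3 ✓
Row 3: (3,0)B 1/2 ✓ · (3,1)B 1/3 ✗ · (3,2)A 1/3 ✗ · (3,3)A 3/3 ✓ · (3,4)A 2/3 ✓ · (3,5)B 0/1 ✗
Unsatisfied: (2,2), (3,1), (3,2), (3,5) — 4 in total.

4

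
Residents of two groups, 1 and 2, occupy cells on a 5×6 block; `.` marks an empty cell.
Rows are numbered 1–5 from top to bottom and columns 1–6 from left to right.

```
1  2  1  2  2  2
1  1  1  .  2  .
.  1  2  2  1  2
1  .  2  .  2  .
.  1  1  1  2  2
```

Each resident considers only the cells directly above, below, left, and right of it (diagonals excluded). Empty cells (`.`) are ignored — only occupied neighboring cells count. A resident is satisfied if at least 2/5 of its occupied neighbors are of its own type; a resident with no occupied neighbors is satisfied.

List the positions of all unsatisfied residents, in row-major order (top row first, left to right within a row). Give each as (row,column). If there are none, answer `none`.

(1,2), (1,3), (3,5), (3,6)

(1,1)1 1/2 ✓
(1,2)2 0/3 ✗
(1,3)1 1/3 ✗
(1,4)2 1/2 ✓
(1,5)2 3/3 ✓
(1,6)2 1/1 ✓
(2,1)1 2/2 ✓
(2,2)1 3/4 ✓
(2,3)1 2/3 ✓
(2,5)2 1/2 ✓
(3,2)1 1/2 ✓
(3,3)2 2/4 ✓
(3,4)2 1/2 ✓
(3,5)1 0/4 ✗
(3,6)2 0/1 ✗
(4,1)1 0/0 ✓
(4,3)2 1/2 ✓
(4,5)2 1/2 ✓
(5,2)1 1/1 ✓
(5,3)1 2/3 ✓
(5,4)1 1/2 ✓
(5,5)2 2/3 ✓
(5,6)2 1/1 ✓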